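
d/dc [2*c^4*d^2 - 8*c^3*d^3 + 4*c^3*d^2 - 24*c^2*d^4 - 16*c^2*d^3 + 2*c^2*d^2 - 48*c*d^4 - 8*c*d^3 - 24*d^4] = 4*d^2*(2*c^3 - 6*c^2*d + 3*c^2 - 12*c*d^2 - 8*c*d + c - 12*d^2 - 2*d)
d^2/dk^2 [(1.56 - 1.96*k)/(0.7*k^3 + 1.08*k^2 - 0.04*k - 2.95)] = (-5.7624*k^5 + 0.282239999999998*k^4 + 14.187712*k^3 - 37.913376*k^2 - 18.543312*k + 10.407872)/(0.343*k^9 + 1.5876*k^8 + 2.39064*k^7 - 3.258228*k^6 - 13.517808*k^5 - 9.821856*k^4 + 19.039826*k^3 + 28.18194*k^2 - 1.0443*k - 25.672375)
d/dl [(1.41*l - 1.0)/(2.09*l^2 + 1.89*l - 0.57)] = (-2.9469*l^2 + 4.18*l + 1.0863)/(4.3681*l^4 + 7.9002*l^3 + 1.1895*l^2 - 2.1546*l + 0.3249)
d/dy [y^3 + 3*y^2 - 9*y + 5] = 3*y^2 + 6*y - 9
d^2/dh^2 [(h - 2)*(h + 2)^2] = 6*h + 4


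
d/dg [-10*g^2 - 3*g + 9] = -20*g - 3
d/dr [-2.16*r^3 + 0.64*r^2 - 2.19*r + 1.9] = -6.48*r^2 + 1.28*r - 2.19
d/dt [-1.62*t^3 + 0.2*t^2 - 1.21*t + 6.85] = -4.86*t^2 + 0.4*t - 1.21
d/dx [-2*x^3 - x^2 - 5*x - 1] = -6*x^2 - 2*x - 5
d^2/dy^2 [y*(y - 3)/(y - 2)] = -4/(y^3 - 6*y^2 + 12*y - 8)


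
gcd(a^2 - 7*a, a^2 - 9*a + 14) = a - 7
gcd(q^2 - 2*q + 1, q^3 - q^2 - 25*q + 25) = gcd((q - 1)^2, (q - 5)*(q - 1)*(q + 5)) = q - 1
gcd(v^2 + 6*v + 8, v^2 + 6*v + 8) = v^2 + 6*v + 8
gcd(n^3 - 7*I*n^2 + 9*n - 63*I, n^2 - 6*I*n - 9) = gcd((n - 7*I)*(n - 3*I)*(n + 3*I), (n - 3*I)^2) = n - 3*I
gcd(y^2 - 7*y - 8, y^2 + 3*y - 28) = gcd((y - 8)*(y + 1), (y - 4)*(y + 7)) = 1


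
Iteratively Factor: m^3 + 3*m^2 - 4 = (m - 1)*(m^2 + 4*m + 4) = (m - 1)*(m + 2)*(m + 2)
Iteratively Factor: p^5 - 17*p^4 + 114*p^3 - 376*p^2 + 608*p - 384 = (p - 3)*(p^4 - 14*p^3 + 72*p^2 - 160*p + 128) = (p - 3)*(p - 2)*(p^3 - 12*p^2 + 48*p - 64) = (p - 4)*(p - 3)*(p - 2)*(p^2 - 8*p + 16) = (p - 4)^2*(p - 3)*(p - 2)*(p - 4)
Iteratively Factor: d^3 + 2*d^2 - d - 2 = (d + 1)*(d^2 + d - 2) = (d + 1)*(d + 2)*(d - 1)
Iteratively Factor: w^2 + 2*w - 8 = (w + 4)*(w - 2)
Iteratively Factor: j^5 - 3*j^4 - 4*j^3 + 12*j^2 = (j)*(j^4 - 3*j^3 - 4*j^2 + 12*j) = j*(j + 2)*(j^3 - 5*j^2 + 6*j) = j*(j - 3)*(j + 2)*(j^2 - 2*j) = j*(j - 3)*(j - 2)*(j + 2)*(j)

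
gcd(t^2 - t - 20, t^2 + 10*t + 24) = t + 4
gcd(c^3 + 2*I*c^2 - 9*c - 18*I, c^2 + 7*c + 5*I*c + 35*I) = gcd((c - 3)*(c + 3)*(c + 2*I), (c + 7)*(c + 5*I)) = 1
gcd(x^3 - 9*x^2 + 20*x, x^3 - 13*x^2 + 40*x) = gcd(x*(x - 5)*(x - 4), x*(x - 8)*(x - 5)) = x^2 - 5*x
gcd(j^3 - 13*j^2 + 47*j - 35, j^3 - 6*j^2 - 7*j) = j - 7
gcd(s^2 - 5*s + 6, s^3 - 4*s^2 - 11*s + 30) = s - 2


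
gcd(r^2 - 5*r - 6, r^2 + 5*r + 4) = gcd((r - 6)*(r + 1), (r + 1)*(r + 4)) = r + 1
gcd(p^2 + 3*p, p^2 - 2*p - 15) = p + 3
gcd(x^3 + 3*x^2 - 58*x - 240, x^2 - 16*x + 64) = x - 8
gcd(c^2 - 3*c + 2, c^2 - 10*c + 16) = c - 2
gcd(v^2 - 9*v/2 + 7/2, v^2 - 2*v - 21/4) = v - 7/2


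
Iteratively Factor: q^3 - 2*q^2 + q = (q - 1)*(q^2 - q) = (q - 1)^2*(q)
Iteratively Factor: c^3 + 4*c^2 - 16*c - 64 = (c - 4)*(c^2 + 8*c + 16) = (c - 4)*(c + 4)*(c + 4)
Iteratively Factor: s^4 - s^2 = (s - 1)*(s^3 + s^2) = s*(s - 1)*(s^2 + s) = s*(s - 1)*(s + 1)*(s)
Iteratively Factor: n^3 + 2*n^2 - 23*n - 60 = (n - 5)*(n^2 + 7*n + 12) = (n - 5)*(n + 3)*(n + 4)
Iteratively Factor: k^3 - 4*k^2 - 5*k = (k)*(k^2 - 4*k - 5) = k*(k + 1)*(k - 5)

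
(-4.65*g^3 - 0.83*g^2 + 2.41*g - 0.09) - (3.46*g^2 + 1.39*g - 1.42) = -4.65*g^3 - 4.29*g^2 + 1.02*g + 1.33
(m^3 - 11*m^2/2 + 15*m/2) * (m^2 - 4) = m^5 - 11*m^4/2 + 7*m^3/2 + 22*m^2 - 30*m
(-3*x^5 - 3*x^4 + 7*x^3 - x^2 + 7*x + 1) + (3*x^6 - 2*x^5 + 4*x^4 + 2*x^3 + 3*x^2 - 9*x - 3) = 3*x^6 - 5*x^5 + x^4 + 9*x^3 + 2*x^2 - 2*x - 2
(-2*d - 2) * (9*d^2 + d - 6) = -18*d^3 - 20*d^2 + 10*d + 12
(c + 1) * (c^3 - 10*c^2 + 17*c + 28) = c^4 - 9*c^3 + 7*c^2 + 45*c + 28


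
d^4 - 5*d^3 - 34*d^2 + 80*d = d*(d - 8)*(d - 2)*(d + 5)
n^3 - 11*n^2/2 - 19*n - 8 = (n - 8)*(n + 1/2)*(n + 2)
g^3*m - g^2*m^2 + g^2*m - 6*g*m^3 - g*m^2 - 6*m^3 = (g - 3*m)*(g + 2*m)*(g*m + m)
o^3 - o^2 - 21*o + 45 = (o - 3)^2*(o + 5)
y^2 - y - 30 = (y - 6)*(y + 5)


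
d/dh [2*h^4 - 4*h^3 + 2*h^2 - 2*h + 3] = 8*h^3 - 12*h^2 + 4*h - 2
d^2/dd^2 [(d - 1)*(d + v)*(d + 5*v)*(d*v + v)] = 2*v*(6*d^2 + 18*d*v + 5*v^2 - 1)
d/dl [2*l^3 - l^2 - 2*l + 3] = 6*l^2 - 2*l - 2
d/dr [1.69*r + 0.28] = 1.69000000000000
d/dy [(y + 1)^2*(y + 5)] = (y + 1)*(3*y + 11)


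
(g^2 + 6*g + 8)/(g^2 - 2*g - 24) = (g + 2)/(g - 6)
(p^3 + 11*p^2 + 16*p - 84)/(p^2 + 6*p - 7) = (p^2 + 4*p - 12)/(p - 1)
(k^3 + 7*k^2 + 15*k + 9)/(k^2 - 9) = (k^2 + 4*k + 3)/(k - 3)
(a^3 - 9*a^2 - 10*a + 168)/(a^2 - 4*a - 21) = (a^2 - 2*a - 24)/(a + 3)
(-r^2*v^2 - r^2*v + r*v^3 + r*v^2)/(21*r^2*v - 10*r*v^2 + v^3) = r*(-r*v - r + v^2 + v)/(21*r^2 - 10*r*v + v^2)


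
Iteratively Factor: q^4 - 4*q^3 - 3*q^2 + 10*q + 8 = (q + 1)*(q^3 - 5*q^2 + 2*q + 8) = (q - 4)*(q + 1)*(q^2 - q - 2) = (q - 4)*(q + 1)^2*(q - 2)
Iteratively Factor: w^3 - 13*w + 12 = (w + 4)*(w^2 - 4*w + 3) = (w - 1)*(w + 4)*(w - 3)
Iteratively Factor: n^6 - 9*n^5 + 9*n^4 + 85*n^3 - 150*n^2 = (n - 5)*(n^5 - 4*n^4 - 11*n^3 + 30*n^2) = n*(n - 5)*(n^4 - 4*n^3 - 11*n^2 + 30*n) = n^2*(n - 5)*(n^3 - 4*n^2 - 11*n + 30) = n^2*(n - 5)^2*(n^2 + n - 6) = n^2*(n - 5)^2*(n + 3)*(n - 2)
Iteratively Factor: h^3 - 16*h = (h - 4)*(h^2 + 4*h) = h*(h - 4)*(h + 4)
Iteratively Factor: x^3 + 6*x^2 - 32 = (x - 2)*(x^2 + 8*x + 16) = (x - 2)*(x + 4)*(x + 4)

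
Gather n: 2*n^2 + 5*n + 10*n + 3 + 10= 2*n^2 + 15*n + 13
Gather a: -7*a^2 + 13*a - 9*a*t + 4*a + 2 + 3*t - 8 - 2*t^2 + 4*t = -7*a^2 + a*(17 - 9*t) - 2*t^2 + 7*t - 6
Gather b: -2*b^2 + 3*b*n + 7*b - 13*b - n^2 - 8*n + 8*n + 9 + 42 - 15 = -2*b^2 + b*(3*n - 6) - n^2 + 36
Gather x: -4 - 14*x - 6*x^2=-6*x^2 - 14*x - 4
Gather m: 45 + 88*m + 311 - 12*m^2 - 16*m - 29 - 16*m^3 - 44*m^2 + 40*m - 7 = -16*m^3 - 56*m^2 + 112*m + 320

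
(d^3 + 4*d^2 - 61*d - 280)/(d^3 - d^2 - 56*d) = (d + 5)/d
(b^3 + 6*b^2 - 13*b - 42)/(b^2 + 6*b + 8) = (b^2 + 4*b - 21)/(b + 4)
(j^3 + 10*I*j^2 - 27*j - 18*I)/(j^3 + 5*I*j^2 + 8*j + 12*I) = (j + 3*I)/(j - 2*I)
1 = 1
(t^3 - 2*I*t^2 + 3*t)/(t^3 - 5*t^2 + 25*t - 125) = t*(t^2 - 2*I*t + 3)/(t^3 - 5*t^2 + 25*t - 125)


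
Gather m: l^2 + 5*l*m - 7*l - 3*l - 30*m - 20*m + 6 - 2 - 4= l^2 - 10*l + m*(5*l - 50)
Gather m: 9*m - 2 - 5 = 9*m - 7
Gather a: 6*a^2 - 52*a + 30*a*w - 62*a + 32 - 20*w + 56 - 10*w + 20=6*a^2 + a*(30*w - 114) - 30*w + 108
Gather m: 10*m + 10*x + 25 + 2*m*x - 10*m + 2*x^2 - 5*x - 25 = 2*m*x + 2*x^2 + 5*x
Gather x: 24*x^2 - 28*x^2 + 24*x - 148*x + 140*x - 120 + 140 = -4*x^2 + 16*x + 20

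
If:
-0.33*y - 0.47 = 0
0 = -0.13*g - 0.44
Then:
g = -3.38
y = -1.42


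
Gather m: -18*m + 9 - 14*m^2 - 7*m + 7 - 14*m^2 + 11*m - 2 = -28*m^2 - 14*m + 14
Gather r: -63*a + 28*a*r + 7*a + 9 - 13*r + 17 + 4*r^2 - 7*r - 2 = -56*a + 4*r^2 + r*(28*a - 20) + 24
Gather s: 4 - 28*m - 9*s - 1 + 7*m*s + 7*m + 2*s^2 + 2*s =-21*m + 2*s^2 + s*(7*m - 7) + 3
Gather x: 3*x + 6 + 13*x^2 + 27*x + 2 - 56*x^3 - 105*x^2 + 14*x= -56*x^3 - 92*x^2 + 44*x + 8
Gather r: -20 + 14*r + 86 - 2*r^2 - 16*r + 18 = -2*r^2 - 2*r + 84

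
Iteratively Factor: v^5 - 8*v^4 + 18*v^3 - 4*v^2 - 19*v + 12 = (v - 1)*(v^4 - 7*v^3 + 11*v^2 + 7*v - 12) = (v - 1)^2*(v^3 - 6*v^2 + 5*v + 12) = (v - 3)*(v - 1)^2*(v^2 - 3*v - 4) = (v - 3)*(v - 1)^2*(v + 1)*(v - 4)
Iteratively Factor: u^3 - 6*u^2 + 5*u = (u - 1)*(u^2 - 5*u) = (u - 5)*(u - 1)*(u)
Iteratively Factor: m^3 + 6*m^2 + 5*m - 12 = (m + 3)*(m^2 + 3*m - 4) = (m - 1)*(m + 3)*(m + 4)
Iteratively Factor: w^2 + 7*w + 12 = (w + 4)*(w + 3)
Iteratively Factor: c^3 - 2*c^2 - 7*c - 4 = (c - 4)*(c^2 + 2*c + 1) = (c - 4)*(c + 1)*(c + 1)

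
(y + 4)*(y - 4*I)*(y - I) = y^3 + 4*y^2 - 5*I*y^2 - 4*y - 20*I*y - 16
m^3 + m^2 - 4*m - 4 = (m - 2)*(m + 1)*(m + 2)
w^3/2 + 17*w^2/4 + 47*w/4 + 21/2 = (w/2 + 1)*(w + 3)*(w + 7/2)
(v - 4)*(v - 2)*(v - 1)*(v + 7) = v^4 - 35*v^2 + 90*v - 56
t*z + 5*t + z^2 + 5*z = (t + z)*(z + 5)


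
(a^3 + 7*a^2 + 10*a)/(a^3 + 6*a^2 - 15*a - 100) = a*(a + 2)/(a^2 + a - 20)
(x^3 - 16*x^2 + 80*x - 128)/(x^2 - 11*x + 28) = (x^2 - 12*x + 32)/(x - 7)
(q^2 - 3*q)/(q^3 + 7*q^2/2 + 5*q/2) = 2*(q - 3)/(2*q^2 + 7*q + 5)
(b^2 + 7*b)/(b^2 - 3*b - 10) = b*(b + 7)/(b^2 - 3*b - 10)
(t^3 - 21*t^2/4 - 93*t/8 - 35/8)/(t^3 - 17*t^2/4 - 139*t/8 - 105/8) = (2*t + 1)/(2*t + 3)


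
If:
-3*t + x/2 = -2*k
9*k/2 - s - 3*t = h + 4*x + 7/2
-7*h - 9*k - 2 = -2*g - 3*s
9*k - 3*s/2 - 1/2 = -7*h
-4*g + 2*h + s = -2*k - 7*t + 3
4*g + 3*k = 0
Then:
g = -2185/13896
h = 1417/6948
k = 2185/10422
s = 19555/10422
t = -55/1158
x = -5855/5211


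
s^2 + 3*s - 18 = (s - 3)*(s + 6)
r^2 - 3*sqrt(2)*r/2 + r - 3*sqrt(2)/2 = (r + 1)*(r - 3*sqrt(2)/2)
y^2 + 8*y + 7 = (y + 1)*(y + 7)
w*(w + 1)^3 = w^4 + 3*w^3 + 3*w^2 + w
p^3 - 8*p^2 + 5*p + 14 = (p - 7)*(p - 2)*(p + 1)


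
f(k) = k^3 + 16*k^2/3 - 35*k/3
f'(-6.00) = 32.33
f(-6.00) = 46.00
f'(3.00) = 47.33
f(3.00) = 40.00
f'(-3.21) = -14.99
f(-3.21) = 59.33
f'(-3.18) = -15.25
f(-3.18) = 58.88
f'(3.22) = 53.79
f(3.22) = 51.12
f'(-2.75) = -18.31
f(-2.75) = 51.62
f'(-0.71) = -17.73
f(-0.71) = 10.61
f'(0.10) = -10.57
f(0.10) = -1.11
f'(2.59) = 36.08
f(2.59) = 22.93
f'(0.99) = 1.83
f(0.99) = -5.35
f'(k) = 3*k^2 + 32*k/3 - 35/3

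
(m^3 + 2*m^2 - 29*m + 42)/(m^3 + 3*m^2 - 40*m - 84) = (m^2 - 5*m + 6)/(m^2 - 4*m - 12)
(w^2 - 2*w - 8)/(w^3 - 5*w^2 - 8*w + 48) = (w + 2)/(w^2 - w - 12)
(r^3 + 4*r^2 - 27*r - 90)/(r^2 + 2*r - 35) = (r^2 + 9*r + 18)/(r + 7)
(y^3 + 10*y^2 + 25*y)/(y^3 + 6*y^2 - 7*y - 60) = y*(y + 5)/(y^2 + y - 12)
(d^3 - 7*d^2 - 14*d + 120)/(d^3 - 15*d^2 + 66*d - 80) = (d^2 - 2*d - 24)/(d^2 - 10*d + 16)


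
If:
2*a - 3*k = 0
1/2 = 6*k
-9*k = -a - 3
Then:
No Solution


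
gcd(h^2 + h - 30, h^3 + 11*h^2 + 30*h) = h + 6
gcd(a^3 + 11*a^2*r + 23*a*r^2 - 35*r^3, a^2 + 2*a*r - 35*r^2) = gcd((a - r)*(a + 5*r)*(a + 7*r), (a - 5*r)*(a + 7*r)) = a + 7*r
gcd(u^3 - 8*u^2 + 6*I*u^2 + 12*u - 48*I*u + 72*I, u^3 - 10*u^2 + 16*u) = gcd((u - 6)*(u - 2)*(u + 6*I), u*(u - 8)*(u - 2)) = u - 2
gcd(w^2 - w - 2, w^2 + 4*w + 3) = w + 1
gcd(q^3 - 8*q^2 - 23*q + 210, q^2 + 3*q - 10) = q + 5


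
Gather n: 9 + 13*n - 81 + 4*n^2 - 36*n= 4*n^2 - 23*n - 72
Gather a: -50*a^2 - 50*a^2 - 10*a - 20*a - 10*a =-100*a^2 - 40*a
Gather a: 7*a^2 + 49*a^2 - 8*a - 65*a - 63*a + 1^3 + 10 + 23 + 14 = 56*a^2 - 136*a + 48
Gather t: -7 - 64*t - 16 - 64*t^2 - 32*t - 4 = -64*t^2 - 96*t - 27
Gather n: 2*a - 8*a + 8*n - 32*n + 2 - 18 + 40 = -6*a - 24*n + 24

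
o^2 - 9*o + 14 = (o - 7)*(o - 2)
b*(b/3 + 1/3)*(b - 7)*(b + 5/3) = b^4/3 - 13*b^3/9 - 17*b^2/3 - 35*b/9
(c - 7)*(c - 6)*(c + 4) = c^3 - 9*c^2 - 10*c + 168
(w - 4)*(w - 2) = w^2 - 6*w + 8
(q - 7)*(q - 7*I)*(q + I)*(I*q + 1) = I*q^4 + 7*q^3 - 7*I*q^3 - 49*q^2 + I*q^2 + 7*q - 7*I*q - 49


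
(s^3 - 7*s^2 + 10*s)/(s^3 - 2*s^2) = (s - 5)/s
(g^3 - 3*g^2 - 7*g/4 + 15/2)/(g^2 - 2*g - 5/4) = (2*g^2 - g - 6)/(2*g + 1)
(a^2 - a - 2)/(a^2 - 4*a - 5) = (a - 2)/(a - 5)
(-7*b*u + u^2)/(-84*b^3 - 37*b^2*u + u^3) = u/(12*b^2 + 7*b*u + u^2)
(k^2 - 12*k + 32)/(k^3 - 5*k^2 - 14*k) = (-k^2 + 12*k - 32)/(k*(-k^2 + 5*k + 14))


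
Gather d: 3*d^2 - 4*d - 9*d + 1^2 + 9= 3*d^2 - 13*d + 10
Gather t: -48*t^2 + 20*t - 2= -48*t^2 + 20*t - 2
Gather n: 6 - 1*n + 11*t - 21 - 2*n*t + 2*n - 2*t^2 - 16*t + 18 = n*(1 - 2*t) - 2*t^2 - 5*t + 3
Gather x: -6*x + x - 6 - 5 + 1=-5*x - 10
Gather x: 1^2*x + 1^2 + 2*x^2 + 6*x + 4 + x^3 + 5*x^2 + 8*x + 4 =x^3 + 7*x^2 + 15*x + 9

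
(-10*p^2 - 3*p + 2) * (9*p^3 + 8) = -90*p^5 - 27*p^4 + 18*p^3 - 80*p^2 - 24*p + 16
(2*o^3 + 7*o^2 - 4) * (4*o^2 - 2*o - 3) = 8*o^5 + 24*o^4 - 20*o^3 - 37*o^2 + 8*o + 12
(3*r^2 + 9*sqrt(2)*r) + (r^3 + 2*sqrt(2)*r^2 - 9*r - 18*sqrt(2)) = r^3 + 2*sqrt(2)*r^2 + 3*r^2 - 9*r + 9*sqrt(2)*r - 18*sqrt(2)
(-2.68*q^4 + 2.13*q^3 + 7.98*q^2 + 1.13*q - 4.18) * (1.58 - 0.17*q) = 0.4556*q^5 - 4.5965*q^4 + 2.0088*q^3 + 12.4163*q^2 + 2.496*q - 6.6044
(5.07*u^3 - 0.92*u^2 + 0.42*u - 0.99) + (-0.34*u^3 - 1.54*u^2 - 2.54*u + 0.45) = 4.73*u^3 - 2.46*u^2 - 2.12*u - 0.54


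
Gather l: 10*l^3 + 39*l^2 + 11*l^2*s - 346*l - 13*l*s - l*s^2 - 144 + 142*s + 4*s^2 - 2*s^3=10*l^3 + l^2*(11*s + 39) + l*(-s^2 - 13*s - 346) - 2*s^3 + 4*s^2 + 142*s - 144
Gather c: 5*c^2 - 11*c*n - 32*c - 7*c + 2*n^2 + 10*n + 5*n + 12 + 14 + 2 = 5*c^2 + c*(-11*n - 39) + 2*n^2 + 15*n + 28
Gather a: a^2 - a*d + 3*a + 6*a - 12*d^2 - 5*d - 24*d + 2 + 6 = a^2 + a*(9 - d) - 12*d^2 - 29*d + 8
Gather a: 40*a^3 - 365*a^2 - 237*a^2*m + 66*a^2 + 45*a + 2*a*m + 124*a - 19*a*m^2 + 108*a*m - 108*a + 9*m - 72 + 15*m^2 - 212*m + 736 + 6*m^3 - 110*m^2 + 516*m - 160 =40*a^3 + a^2*(-237*m - 299) + a*(-19*m^2 + 110*m + 61) + 6*m^3 - 95*m^2 + 313*m + 504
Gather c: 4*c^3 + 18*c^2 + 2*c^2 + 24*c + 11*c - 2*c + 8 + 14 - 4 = 4*c^3 + 20*c^2 + 33*c + 18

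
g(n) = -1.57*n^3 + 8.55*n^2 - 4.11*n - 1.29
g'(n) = -4.71*n^2 + 17.1*n - 4.11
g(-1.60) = 33.60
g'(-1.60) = -43.53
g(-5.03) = 435.51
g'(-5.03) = -209.29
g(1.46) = 6.05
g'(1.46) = 10.82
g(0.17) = -1.75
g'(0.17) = -1.34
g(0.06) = -1.51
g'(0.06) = -3.10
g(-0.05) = -1.06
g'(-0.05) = -4.98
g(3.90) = 19.60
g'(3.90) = -9.06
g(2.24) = 14.76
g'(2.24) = 10.56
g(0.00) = -1.29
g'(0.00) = -4.11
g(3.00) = 20.94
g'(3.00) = 4.80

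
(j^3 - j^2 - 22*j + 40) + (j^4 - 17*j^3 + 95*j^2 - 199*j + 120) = j^4 - 16*j^3 + 94*j^2 - 221*j + 160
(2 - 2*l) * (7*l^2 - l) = -14*l^3 + 16*l^2 - 2*l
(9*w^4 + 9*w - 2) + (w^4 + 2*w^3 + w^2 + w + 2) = 10*w^4 + 2*w^3 + w^2 + 10*w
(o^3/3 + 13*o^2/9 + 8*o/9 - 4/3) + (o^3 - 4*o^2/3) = 4*o^3/3 + o^2/9 + 8*o/9 - 4/3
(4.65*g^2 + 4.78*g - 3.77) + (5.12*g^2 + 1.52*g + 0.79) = 9.77*g^2 + 6.3*g - 2.98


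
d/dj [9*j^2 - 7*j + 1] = 18*j - 7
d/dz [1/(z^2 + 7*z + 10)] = (-2*z - 7)/(z^2 + 7*z + 10)^2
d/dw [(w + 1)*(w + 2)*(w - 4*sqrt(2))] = 3*w^2 - 8*sqrt(2)*w + 6*w - 12*sqrt(2) + 2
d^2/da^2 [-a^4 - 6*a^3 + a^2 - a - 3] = -12*a^2 - 36*a + 2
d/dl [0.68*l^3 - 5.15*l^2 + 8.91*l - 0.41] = 2.04*l^2 - 10.3*l + 8.91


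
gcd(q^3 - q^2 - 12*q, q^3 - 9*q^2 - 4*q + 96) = q^2 - q - 12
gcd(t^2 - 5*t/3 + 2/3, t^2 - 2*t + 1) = t - 1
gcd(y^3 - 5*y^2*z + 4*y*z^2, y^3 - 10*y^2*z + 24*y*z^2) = y^2 - 4*y*z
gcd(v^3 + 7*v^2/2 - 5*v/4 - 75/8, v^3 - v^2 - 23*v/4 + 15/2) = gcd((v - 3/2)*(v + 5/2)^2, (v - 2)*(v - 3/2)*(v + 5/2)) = v^2 + v - 15/4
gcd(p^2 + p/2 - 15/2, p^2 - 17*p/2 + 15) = p - 5/2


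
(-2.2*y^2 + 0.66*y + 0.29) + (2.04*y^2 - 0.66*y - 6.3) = -0.16*y^2 - 6.01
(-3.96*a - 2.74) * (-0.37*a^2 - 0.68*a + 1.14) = 1.4652*a^3 + 3.7066*a^2 - 2.6512*a - 3.1236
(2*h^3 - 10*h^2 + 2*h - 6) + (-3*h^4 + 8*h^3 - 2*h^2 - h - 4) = -3*h^4 + 10*h^3 - 12*h^2 + h - 10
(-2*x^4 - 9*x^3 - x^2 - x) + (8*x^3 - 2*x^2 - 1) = -2*x^4 - x^3 - 3*x^2 - x - 1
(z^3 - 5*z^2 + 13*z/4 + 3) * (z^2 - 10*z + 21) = z^5 - 15*z^4 + 297*z^3/4 - 269*z^2/2 + 153*z/4 + 63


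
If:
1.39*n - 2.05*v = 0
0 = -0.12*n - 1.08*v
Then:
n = 0.00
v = 0.00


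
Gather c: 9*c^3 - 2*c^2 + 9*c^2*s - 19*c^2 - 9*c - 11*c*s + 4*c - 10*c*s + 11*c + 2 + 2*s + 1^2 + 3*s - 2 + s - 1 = 9*c^3 + c^2*(9*s - 21) + c*(6 - 21*s) + 6*s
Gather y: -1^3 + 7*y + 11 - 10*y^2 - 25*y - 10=-10*y^2 - 18*y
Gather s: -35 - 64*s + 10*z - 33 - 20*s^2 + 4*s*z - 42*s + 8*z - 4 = -20*s^2 + s*(4*z - 106) + 18*z - 72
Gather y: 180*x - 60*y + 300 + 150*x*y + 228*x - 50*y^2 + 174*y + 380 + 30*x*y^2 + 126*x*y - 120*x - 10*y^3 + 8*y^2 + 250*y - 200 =288*x - 10*y^3 + y^2*(30*x - 42) + y*(276*x + 364) + 480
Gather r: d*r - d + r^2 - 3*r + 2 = -d + r^2 + r*(d - 3) + 2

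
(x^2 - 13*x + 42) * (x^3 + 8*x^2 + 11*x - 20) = x^5 - 5*x^4 - 51*x^3 + 173*x^2 + 722*x - 840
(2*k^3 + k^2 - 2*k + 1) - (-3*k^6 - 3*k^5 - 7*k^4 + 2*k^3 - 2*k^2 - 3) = 3*k^6 + 3*k^5 + 7*k^4 + 3*k^2 - 2*k + 4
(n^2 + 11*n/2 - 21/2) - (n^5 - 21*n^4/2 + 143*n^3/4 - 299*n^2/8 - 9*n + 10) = -n^5 + 21*n^4/2 - 143*n^3/4 + 307*n^2/8 + 29*n/2 - 41/2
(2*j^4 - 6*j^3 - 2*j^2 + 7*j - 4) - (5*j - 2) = 2*j^4 - 6*j^3 - 2*j^2 + 2*j - 2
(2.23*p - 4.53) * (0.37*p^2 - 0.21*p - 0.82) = 0.8251*p^3 - 2.1444*p^2 - 0.8773*p + 3.7146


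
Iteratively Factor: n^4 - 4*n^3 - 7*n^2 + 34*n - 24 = (n - 4)*(n^3 - 7*n + 6) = (n - 4)*(n - 1)*(n^2 + n - 6) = (n - 4)*(n - 2)*(n - 1)*(n + 3)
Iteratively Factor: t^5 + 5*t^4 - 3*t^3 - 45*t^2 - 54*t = (t)*(t^4 + 5*t^3 - 3*t^2 - 45*t - 54) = t*(t - 3)*(t^3 + 8*t^2 + 21*t + 18) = t*(t - 3)*(t + 2)*(t^2 + 6*t + 9) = t*(t - 3)*(t + 2)*(t + 3)*(t + 3)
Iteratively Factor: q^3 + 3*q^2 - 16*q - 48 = (q + 4)*(q^2 - q - 12) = (q - 4)*(q + 4)*(q + 3)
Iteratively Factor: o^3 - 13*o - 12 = (o - 4)*(o^2 + 4*o + 3) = (o - 4)*(o + 3)*(o + 1)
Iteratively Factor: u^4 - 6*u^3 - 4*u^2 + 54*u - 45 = (u - 5)*(u^3 - u^2 - 9*u + 9) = (u - 5)*(u - 3)*(u^2 + 2*u - 3) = (u - 5)*(u - 3)*(u + 3)*(u - 1)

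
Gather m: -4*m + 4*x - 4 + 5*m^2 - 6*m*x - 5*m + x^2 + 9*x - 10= 5*m^2 + m*(-6*x - 9) + x^2 + 13*x - 14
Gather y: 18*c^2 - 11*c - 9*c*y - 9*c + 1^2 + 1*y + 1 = 18*c^2 - 20*c + y*(1 - 9*c) + 2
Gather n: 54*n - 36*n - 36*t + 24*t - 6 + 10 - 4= 18*n - 12*t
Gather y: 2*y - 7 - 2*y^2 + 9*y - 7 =-2*y^2 + 11*y - 14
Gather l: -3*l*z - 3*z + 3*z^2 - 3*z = -3*l*z + 3*z^2 - 6*z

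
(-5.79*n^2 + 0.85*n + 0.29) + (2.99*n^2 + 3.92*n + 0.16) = -2.8*n^2 + 4.77*n + 0.45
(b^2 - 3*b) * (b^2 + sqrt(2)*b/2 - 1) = b^4 - 3*b^3 + sqrt(2)*b^3/2 - 3*sqrt(2)*b^2/2 - b^2 + 3*b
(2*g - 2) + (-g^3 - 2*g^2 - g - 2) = -g^3 - 2*g^2 + g - 4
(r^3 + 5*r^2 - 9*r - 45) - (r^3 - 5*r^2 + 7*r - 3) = 10*r^2 - 16*r - 42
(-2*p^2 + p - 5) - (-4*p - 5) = -2*p^2 + 5*p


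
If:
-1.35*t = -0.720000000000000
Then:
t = 0.53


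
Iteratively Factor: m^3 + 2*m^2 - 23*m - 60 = (m + 3)*(m^2 - m - 20) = (m + 3)*(m + 4)*(m - 5)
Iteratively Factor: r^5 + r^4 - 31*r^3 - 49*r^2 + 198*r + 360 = (r + 2)*(r^4 - r^3 - 29*r^2 + 9*r + 180) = (r - 3)*(r + 2)*(r^3 + 2*r^2 - 23*r - 60) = (r - 3)*(r + 2)*(r + 4)*(r^2 - 2*r - 15) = (r - 5)*(r - 3)*(r + 2)*(r + 4)*(r + 3)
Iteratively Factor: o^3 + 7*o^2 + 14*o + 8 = (o + 2)*(o^2 + 5*o + 4) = (o + 1)*(o + 2)*(o + 4)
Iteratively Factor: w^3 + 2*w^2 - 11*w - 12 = (w + 4)*(w^2 - 2*w - 3) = (w + 1)*(w + 4)*(w - 3)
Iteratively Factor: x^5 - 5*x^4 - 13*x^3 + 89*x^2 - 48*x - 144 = (x - 3)*(x^4 - 2*x^3 - 19*x^2 + 32*x + 48) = (x - 3)*(x + 1)*(x^3 - 3*x^2 - 16*x + 48) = (x - 3)^2*(x + 1)*(x^2 - 16) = (x - 4)*(x - 3)^2*(x + 1)*(x + 4)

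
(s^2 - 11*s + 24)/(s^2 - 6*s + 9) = (s - 8)/(s - 3)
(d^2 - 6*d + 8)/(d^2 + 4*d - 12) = (d - 4)/(d + 6)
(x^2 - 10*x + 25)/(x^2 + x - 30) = (x - 5)/(x + 6)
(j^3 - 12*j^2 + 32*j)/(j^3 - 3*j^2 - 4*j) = (j - 8)/(j + 1)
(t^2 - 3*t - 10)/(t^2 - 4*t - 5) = (t + 2)/(t + 1)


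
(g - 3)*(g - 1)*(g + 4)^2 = g^4 + 4*g^3 - 13*g^2 - 40*g + 48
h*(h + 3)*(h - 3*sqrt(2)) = h^3 - 3*sqrt(2)*h^2 + 3*h^2 - 9*sqrt(2)*h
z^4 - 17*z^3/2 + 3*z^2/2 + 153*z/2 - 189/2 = (z - 7)*(z - 3)*(z - 3/2)*(z + 3)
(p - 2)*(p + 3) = p^2 + p - 6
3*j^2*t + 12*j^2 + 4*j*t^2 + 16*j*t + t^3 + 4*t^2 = (j + t)*(3*j + t)*(t + 4)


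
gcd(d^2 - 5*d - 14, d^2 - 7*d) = d - 7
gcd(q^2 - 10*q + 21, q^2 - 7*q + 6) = 1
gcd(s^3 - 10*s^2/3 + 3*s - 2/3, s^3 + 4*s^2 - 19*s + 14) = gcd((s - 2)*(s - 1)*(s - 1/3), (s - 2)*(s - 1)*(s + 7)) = s^2 - 3*s + 2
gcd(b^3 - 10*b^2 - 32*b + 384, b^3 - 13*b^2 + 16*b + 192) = b^2 - 16*b + 64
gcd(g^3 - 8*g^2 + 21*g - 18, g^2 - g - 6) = g - 3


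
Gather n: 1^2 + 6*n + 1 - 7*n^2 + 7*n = -7*n^2 + 13*n + 2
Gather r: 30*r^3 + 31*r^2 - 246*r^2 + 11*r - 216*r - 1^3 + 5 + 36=30*r^3 - 215*r^2 - 205*r + 40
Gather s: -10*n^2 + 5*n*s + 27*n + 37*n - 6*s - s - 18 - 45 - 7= -10*n^2 + 64*n + s*(5*n - 7) - 70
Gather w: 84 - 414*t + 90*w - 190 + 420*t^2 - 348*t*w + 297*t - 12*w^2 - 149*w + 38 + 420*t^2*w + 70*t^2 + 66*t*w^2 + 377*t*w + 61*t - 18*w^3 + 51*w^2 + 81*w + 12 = 490*t^2 - 56*t - 18*w^3 + w^2*(66*t + 39) + w*(420*t^2 + 29*t + 22) - 56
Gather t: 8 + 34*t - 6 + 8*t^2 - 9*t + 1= 8*t^2 + 25*t + 3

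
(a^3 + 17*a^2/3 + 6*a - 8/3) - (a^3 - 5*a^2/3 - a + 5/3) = 22*a^2/3 + 7*a - 13/3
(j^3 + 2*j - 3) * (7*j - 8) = 7*j^4 - 8*j^3 + 14*j^2 - 37*j + 24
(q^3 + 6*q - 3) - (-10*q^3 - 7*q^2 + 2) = 11*q^3 + 7*q^2 + 6*q - 5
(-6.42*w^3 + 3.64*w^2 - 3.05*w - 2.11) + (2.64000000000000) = -6.42*w^3 + 3.64*w^2 - 3.05*w + 0.53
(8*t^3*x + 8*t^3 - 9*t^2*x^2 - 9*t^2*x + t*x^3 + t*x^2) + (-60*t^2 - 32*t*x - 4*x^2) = 8*t^3*x + 8*t^3 - 9*t^2*x^2 - 9*t^2*x - 60*t^2 + t*x^3 + t*x^2 - 32*t*x - 4*x^2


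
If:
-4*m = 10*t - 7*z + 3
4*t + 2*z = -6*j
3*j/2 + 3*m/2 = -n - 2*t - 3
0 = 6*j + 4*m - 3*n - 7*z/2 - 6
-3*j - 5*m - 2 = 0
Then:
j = 139/699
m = -121/233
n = -488/233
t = -99/466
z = -40/233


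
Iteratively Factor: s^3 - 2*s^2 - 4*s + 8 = (s - 2)*(s^2 - 4) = (s - 2)*(s + 2)*(s - 2)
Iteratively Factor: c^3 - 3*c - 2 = (c + 1)*(c^2 - c - 2) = (c + 1)^2*(c - 2)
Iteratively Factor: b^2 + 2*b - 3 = (b + 3)*(b - 1)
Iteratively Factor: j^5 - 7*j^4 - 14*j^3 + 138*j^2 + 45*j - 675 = (j + 3)*(j^4 - 10*j^3 + 16*j^2 + 90*j - 225) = (j - 5)*(j + 3)*(j^3 - 5*j^2 - 9*j + 45) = (j - 5)^2*(j + 3)*(j^2 - 9) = (j - 5)^2*(j - 3)*(j + 3)*(j + 3)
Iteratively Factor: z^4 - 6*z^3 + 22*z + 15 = (z + 1)*(z^3 - 7*z^2 + 7*z + 15) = (z - 3)*(z + 1)*(z^2 - 4*z - 5) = (z - 5)*(z - 3)*(z + 1)*(z + 1)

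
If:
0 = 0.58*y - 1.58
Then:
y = 2.72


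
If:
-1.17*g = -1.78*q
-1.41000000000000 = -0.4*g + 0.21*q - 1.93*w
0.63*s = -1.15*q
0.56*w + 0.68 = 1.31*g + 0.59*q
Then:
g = 0.61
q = 0.40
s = -0.74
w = 0.65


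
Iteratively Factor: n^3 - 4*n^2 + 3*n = (n - 1)*(n^2 - 3*n) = (n - 3)*(n - 1)*(n)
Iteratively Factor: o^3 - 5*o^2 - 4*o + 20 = (o - 5)*(o^2 - 4) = (o - 5)*(o - 2)*(o + 2)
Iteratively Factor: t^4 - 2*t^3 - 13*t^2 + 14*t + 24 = (t + 1)*(t^3 - 3*t^2 - 10*t + 24) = (t - 4)*(t + 1)*(t^2 + t - 6) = (t - 4)*(t + 1)*(t + 3)*(t - 2)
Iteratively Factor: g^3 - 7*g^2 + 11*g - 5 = (g - 1)*(g^2 - 6*g + 5) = (g - 5)*(g - 1)*(g - 1)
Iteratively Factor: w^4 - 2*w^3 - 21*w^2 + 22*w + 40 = (w + 1)*(w^3 - 3*w^2 - 18*w + 40) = (w + 1)*(w + 4)*(w^2 - 7*w + 10) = (w - 5)*(w + 1)*(w + 4)*(w - 2)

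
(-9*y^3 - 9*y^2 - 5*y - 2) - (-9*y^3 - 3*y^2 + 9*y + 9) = -6*y^2 - 14*y - 11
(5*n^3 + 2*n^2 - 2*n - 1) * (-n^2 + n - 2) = -5*n^5 + 3*n^4 - 6*n^3 - 5*n^2 + 3*n + 2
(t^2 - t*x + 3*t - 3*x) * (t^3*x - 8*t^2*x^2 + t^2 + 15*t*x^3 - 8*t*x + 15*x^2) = t^5*x - 9*t^4*x^2 + 3*t^4*x + t^4 + 23*t^3*x^3 - 27*t^3*x^2 - 9*t^3*x + 3*t^3 - 15*t^2*x^4 + 69*t^2*x^3 + 23*t^2*x^2 - 27*t^2*x - 45*t*x^4 - 15*t*x^3 + 69*t*x^2 - 45*x^3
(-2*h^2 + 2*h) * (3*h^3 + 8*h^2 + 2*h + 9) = -6*h^5 - 10*h^4 + 12*h^3 - 14*h^2 + 18*h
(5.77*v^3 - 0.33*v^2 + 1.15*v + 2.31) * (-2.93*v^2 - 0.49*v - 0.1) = -16.9061*v^5 - 1.8604*v^4 - 3.7848*v^3 - 7.2988*v^2 - 1.2469*v - 0.231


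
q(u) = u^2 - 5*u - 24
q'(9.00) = 13.00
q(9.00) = 12.00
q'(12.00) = 19.00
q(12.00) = 60.00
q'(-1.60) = -8.20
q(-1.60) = -13.44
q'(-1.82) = -8.64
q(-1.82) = -11.59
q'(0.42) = -4.16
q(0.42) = -25.92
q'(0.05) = -4.90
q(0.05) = -24.25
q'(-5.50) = -16.00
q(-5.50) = 33.75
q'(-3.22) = -11.44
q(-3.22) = 2.47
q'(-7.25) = -19.50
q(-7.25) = 64.81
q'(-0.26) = -5.52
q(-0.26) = -22.63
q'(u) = 2*u - 5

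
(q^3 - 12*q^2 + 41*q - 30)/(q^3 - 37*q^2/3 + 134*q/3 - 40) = 3*(q - 1)/(3*q - 4)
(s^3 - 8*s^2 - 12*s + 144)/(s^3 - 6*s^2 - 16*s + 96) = (s - 6)/(s - 4)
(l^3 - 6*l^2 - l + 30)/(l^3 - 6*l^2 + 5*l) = (l^2 - l - 6)/(l*(l - 1))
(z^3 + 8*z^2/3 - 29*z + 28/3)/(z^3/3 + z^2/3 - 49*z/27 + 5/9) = 9*(z^2 + 3*z - 28)/(3*z^2 + 4*z - 15)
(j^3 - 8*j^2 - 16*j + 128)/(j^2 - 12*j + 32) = j + 4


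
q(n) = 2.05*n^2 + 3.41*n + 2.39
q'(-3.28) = -10.04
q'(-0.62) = 0.87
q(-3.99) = 21.42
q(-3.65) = 17.25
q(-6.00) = 55.73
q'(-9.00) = -33.49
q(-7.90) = 103.39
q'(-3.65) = -11.56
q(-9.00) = 137.75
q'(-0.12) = 2.92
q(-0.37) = 1.41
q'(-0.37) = 1.89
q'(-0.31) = 2.14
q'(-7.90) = -28.98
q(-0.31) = 1.53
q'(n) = 4.1*n + 3.41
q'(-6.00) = -21.19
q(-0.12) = 2.01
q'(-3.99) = -12.95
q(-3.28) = 13.26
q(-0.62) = 1.06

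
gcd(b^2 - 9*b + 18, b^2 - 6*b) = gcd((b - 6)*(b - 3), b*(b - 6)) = b - 6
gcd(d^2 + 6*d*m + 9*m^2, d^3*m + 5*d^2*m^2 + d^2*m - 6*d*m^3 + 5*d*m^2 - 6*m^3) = 1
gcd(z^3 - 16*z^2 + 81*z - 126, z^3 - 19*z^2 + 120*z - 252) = z^2 - 13*z + 42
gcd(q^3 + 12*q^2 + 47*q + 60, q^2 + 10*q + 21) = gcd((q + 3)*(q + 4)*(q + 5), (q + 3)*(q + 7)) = q + 3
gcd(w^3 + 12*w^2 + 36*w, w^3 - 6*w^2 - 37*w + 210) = w + 6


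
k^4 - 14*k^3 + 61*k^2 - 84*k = k*(k - 7)*(k - 4)*(k - 3)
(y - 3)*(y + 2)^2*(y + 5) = y^4 + 6*y^3 - 3*y^2 - 52*y - 60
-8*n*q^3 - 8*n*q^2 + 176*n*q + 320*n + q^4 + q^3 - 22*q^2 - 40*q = (-8*n + q)*(q - 5)*(q + 2)*(q + 4)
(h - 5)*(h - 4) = h^2 - 9*h + 20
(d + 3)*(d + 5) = d^2 + 8*d + 15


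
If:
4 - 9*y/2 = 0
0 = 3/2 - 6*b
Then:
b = 1/4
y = 8/9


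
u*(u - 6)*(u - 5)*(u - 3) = u^4 - 14*u^3 + 63*u^2 - 90*u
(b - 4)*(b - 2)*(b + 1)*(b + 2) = b^4 - 3*b^3 - 8*b^2 + 12*b + 16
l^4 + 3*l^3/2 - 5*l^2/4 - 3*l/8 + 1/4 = (l - 1/2)^2*(l + 1/2)*(l + 2)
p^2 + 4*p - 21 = (p - 3)*(p + 7)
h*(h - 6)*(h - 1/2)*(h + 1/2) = h^4 - 6*h^3 - h^2/4 + 3*h/2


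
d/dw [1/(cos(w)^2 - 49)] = 2*sin(w)*cos(w)/(cos(w)^2 - 49)^2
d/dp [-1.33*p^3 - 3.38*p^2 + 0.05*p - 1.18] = -3.99*p^2 - 6.76*p + 0.05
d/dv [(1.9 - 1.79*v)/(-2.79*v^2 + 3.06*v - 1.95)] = (-4.9941*v^2 + 10.602*v - 2.3235)/(7.7841*v^4 - 17.0748*v^3 + 20.2446*v^2 - 11.934*v + 3.8025)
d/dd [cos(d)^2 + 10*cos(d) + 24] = -2*(cos(d) + 5)*sin(d)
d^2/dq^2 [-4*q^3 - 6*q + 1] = -24*q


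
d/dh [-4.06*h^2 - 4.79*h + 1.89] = -8.12*h - 4.79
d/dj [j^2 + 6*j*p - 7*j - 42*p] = 2*j + 6*p - 7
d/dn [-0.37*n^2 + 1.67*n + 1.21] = 1.67 - 0.74*n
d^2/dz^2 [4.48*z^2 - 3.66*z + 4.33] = 8.96000000000000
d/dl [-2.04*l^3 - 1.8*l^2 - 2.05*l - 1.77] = -6.12*l^2 - 3.6*l - 2.05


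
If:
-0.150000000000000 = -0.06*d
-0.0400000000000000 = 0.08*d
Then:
No Solution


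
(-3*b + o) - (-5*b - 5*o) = 2*b + 6*o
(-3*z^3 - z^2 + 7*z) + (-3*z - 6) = -3*z^3 - z^2 + 4*z - 6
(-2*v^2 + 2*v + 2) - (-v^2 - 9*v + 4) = -v^2 + 11*v - 2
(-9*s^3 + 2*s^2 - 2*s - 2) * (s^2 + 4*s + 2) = -9*s^5 - 34*s^4 - 12*s^3 - 6*s^2 - 12*s - 4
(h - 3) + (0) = h - 3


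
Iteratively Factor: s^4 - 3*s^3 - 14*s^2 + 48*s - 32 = (s + 4)*(s^3 - 7*s^2 + 14*s - 8) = (s - 1)*(s + 4)*(s^2 - 6*s + 8) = (s - 2)*(s - 1)*(s + 4)*(s - 4)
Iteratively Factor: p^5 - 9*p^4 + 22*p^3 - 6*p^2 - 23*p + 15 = (p - 3)*(p^4 - 6*p^3 + 4*p^2 + 6*p - 5) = (p - 3)*(p - 1)*(p^3 - 5*p^2 - p + 5) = (p - 5)*(p - 3)*(p - 1)*(p^2 - 1) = (p - 5)*(p - 3)*(p - 1)*(p + 1)*(p - 1)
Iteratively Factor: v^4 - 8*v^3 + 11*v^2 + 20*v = (v)*(v^3 - 8*v^2 + 11*v + 20) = v*(v + 1)*(v^2 - 9*v + 20) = v*(v - 4)*(v + 1)*(v - 5)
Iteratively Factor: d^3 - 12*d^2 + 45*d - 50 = (d - 5)*(d^2 - 7*d + 10) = (d - 5)^2*(d - 2)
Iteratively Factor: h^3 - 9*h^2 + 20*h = (h - 5)*(h^2 - 4*h) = h*(h - 5)*(h - 4)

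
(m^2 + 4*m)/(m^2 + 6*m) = (m + 4)/(m + 6)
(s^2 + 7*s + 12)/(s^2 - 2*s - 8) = (s^2 + 7*s + 12)/(s^2 - 2*s - 8)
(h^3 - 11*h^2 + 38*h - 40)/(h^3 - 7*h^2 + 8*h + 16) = (h^2 - 7*h + 10)/(h^2 - 3*h - 4)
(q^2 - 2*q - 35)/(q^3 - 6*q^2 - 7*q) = (q + 5)/(q*(q + 1))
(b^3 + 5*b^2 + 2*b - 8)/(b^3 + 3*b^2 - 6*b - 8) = (b^2 + b - 2)/(b^2 - b - 2)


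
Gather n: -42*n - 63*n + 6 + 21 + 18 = 45 - 105*n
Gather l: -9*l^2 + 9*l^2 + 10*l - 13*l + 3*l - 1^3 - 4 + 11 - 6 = 0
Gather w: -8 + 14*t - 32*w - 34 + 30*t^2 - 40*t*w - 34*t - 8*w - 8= 30*t^2 - 20*t + w*(-40*t - 40) - 50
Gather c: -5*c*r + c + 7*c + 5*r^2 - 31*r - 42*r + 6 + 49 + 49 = c*(8 - 5*r) + 5*r^2 - 73*r + 104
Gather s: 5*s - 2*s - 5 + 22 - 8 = 3*s + 9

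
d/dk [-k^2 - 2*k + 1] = -2*k - 2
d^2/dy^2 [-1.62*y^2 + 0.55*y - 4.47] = -3.24000000000000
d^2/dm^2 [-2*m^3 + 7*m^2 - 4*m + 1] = 14 - 12*m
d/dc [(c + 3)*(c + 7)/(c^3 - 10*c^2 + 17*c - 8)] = (-c^3 - 21*c^2 + 33*c + 437)/(c^5 - 19*c^4 + 115*c^3 - 241*c^2 + 208*c - 64)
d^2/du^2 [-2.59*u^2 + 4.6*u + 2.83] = -5.18000000000000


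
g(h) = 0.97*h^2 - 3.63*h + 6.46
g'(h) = 1.94*h - 3.63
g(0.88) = 4.02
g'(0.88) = -1.92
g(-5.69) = 58.52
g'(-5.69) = -14.67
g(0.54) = 4.78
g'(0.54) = -2.58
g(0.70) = 4.39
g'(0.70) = -2.27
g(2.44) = 3.38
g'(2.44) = 1.10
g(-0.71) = 9.53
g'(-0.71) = -5.01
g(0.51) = 4.86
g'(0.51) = -2.64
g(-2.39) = 20.68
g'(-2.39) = -8.27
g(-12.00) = 189.70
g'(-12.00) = -26.91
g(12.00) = 102.58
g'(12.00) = 19.65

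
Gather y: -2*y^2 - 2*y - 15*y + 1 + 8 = -2*y^2 - 17*y + 9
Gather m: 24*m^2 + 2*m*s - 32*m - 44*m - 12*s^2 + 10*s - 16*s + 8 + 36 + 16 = 24*m^2 + m*(2*s - 76) - 12*s^2 - 6*s + 60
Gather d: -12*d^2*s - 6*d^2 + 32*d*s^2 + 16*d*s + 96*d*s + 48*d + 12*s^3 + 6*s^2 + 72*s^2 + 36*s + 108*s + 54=d^2*(-12*s - 6) + d*(32*s^2 + 112*s + 48) + 12*s^3 + 78*s^2 + 144*s + 54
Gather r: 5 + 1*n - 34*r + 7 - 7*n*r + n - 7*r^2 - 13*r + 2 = 2*n - 7*r^2 + r*(-7*n - 47) + 14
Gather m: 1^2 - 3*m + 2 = 3 - 3*m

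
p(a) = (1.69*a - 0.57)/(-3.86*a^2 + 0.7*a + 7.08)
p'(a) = (1.69*a - 0.57)*(7.72*a - 0.7)/(-3.86*a^2 + 0.7*a + 7.08)^2 + 1.69/(-3.86*a^2 + 0.7*a + 7.08)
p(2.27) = -0.29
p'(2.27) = 0.29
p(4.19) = -0.11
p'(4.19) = 0.03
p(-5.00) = 0.10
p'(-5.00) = 0.02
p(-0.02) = -0.09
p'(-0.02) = 0.25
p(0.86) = 0.18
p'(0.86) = 0.58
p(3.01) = -0.18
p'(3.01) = 0.09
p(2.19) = -0.32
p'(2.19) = 0.35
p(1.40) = 3.63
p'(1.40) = 77.69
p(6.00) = -0.07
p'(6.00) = 0.01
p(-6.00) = 0.08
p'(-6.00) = 0.01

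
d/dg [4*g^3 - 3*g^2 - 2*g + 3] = 12*g^2 - 6*g - 2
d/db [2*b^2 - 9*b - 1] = 4*b - 9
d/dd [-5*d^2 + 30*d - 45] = 30 - 10*d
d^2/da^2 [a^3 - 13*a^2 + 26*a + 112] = 6*a - 26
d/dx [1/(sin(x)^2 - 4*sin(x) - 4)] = 2*(2 - sin(x))*cos(x)/(4*sin(x) + cos(x)^2 + 3)^2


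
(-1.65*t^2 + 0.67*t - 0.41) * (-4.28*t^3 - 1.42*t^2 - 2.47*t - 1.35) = 7.062*t^5 - 0.5246*t^4 + 4.8789*t^3 + 1.1548*t^2 + 0.1082*t + 0.5535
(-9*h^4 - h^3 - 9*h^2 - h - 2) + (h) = -9*h^4 - h^3 - 9*h^2 - 2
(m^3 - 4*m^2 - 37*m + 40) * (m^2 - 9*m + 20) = m^5 - 13*m^4 + 19*m^3 + 293*m^2 - 1100*m + 800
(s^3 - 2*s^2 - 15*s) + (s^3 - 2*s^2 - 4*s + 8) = 2*s^3 - 4*s^2 - 19*s + 8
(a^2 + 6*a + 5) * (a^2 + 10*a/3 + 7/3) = a^4 + 28*a^3/3 + 82*a^2/3 + 92*a/3 + 35/3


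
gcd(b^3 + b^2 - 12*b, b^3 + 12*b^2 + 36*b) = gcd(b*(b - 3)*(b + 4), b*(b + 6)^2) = b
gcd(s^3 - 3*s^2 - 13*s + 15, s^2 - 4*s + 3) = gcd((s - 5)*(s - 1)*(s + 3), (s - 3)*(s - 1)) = s - 1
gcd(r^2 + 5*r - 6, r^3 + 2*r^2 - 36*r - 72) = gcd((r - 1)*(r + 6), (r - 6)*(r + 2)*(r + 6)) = r + 6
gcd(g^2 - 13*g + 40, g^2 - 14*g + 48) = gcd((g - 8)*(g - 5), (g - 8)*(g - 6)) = g - 8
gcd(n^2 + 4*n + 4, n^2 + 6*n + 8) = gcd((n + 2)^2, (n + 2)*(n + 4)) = n + 2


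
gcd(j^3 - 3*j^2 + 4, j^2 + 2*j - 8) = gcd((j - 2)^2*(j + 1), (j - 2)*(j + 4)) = j - 2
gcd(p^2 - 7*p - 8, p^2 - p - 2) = p + 1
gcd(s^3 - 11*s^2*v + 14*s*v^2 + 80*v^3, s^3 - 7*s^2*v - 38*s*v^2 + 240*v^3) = s^2 - 13*s*v + 40*v^2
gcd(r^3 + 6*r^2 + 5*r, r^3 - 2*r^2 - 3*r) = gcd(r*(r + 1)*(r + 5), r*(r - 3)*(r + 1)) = r^2 + r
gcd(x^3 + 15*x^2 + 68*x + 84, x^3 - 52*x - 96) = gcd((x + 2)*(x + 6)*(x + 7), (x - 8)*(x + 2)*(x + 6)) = x^2 + 8*x + 12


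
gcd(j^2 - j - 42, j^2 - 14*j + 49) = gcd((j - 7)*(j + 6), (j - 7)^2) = j - 7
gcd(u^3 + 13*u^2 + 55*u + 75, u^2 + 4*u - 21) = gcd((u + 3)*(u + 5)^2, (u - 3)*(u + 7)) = 1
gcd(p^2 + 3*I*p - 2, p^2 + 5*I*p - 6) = p + 2*I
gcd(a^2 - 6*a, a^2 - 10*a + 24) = a - 6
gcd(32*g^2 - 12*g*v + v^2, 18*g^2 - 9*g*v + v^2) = 1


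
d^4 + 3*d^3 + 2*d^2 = d^2*(d + 1)*(d + 2)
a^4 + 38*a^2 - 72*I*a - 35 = (a - 5*I)*(a - I)^2*(a + 7*I)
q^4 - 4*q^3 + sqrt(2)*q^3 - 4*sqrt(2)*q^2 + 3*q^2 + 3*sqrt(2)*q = q*(q - 3)*(q - 1)*(q + sqrt(2))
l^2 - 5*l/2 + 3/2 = (l - 3/2)*(l - 1)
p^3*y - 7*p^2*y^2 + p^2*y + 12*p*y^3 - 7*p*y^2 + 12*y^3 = (p - 4*y)*(p - 3*y)*(p*y + y)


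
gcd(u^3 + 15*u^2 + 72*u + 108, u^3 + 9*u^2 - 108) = u^2 + 12*u + 36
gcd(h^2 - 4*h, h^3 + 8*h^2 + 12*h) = h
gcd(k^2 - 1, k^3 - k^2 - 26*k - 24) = k + 1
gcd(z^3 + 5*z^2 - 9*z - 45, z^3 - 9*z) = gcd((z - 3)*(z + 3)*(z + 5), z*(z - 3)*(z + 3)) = z^2 - 9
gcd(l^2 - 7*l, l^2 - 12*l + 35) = l - 7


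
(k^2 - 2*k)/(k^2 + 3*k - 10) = k/(k + 5)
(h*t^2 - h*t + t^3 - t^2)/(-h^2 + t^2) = t*(t - 1)/(-h + t)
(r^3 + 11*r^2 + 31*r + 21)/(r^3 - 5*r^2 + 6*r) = (r^3 + 11*r^2 + 31*r + 21)/(r*(r^2 - 5*r + 6))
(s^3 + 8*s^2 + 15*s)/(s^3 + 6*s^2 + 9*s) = (s + 5)/(s + 3)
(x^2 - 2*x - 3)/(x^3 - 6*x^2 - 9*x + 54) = (x + 1)/(x^2 - 3*x - 18)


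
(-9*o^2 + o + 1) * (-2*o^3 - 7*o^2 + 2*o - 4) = 18*o^5 + 61*o^4 - 27*o^3 + 31*o^2 - 2*o - 4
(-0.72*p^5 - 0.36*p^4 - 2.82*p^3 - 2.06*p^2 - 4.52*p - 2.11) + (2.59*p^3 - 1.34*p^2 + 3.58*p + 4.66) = -0.72*p^5 - 0.36*p^4 - 0.23*p^3 - 3.4*p^2 - 0.94*p + 2.55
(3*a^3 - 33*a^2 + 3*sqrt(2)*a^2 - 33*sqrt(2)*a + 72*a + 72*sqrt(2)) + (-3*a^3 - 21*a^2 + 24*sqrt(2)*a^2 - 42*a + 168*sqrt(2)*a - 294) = -54*a^2 + 27*sqrt(2)*a^2 + 30*a + 135*sqrt(2)*a - 294 + 72*sqrt(2)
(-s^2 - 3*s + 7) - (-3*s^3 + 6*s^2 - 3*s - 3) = 3*s^3 - 7*s^2 + 10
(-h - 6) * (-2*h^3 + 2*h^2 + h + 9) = 2*h^4 + 10*h^3 - 13*h^2 - 15*h - 54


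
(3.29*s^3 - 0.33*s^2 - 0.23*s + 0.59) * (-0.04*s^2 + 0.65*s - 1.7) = -0.1316*s^5 + 2.1517*s^4 - 5.7983*s^3 + 0.3879*s^2 + 0.7745*s - 1.003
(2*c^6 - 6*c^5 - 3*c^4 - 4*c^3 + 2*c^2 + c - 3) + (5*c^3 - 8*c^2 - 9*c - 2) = 2*c^6 - 6*c^5 - 3*c^4 + c^3 - 6*c^2 - 8*c - 5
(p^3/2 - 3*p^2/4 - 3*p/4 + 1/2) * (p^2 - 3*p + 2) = p^5/2 - 9*p^4/4 + 5*p^3/2 + 5*p^2/4 - 3*p + 1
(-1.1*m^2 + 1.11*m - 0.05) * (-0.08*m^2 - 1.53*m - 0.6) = 0.088*m^4 + 1.5942*m^3 - 1.0343*m^2 - 0.5895*m + 0.03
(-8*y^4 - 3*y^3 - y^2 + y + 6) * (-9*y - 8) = 72*y^5 + 91*y^4 + 33*y^3 - y^2 - 62*y - 48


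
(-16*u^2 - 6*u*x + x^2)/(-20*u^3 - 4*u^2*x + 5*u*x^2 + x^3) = (-8*u + x)/(-10*u^2 + 3*u*x + x^2)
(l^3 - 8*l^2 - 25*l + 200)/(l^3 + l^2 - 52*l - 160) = (l - 5)/(l + 4)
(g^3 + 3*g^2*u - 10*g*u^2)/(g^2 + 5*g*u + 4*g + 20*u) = g*(g - 2*u)/(g + 4)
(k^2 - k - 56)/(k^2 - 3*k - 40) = (k + 7)/(k + 5)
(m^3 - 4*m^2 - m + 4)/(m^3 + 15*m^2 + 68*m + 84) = (m^3 - 4*m^2 - m + 4)/(m^3 + 15*m^2 + 68*m + 84)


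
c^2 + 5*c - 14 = (c - 2)*(c + 7)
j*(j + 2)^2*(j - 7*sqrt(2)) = j^4 - 7*sqrt(2)*j^3 + 4*j^3 - 28*sqrt(2)*j^2 + 4*j^2 - 28*sqrt(2)*j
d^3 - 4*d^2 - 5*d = d*(d - 5)*(d + 1)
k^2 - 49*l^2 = (k - 7*l)*(k + 7*l)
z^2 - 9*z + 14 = (z - 7)*(z - 2)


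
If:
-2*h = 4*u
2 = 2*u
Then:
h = -2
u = 1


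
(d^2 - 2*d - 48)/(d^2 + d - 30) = (d - 8)/(d - 5)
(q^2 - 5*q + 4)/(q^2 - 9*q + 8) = (q - 4)/(q - 8)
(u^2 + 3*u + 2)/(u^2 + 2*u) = (u + 1)/u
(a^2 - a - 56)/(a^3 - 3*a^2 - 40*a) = (a + 7)/(a*(a + 5))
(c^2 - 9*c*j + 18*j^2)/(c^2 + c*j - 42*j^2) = (c - 3*j)/(c + 7*j)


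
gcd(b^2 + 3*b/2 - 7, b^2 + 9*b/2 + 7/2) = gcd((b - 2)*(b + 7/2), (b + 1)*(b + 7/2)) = b + 7/2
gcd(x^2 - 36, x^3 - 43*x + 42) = x - 6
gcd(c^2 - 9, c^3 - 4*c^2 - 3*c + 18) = c - 3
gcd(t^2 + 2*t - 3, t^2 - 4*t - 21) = t + 3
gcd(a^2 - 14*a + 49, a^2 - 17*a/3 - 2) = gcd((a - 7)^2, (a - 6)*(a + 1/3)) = 1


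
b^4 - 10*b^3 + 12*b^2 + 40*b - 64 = (b - 8)*(b - 2)^2*(b + 2)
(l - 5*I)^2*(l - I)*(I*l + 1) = I*l^4 + 12*l^3 - 46*I*l^2 - 60*l + 25*I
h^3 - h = h*(h - 1)*(h + 1)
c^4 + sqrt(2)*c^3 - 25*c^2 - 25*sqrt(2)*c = c*(c - 5)*(c + 5)*(c + sqrt(2))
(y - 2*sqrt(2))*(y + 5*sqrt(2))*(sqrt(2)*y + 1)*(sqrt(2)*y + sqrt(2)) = 2*y^4 + 2*y^3 + 7*sqrt(2)*y^3 - 34*y^2 + 7*sqrt(2)*y^2 - 34*y - 20*sqrt(2)*y - 20*sqrt(2)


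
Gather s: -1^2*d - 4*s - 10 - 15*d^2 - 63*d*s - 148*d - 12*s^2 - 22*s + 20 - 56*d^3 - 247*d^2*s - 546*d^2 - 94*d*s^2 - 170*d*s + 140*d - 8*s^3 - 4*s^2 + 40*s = -56*d^3 - 561*d^2 - 9*d - 8*s^3 + s^2*(-94*d - 16) + s*(-247*d^2 - 233*d + 14) + 10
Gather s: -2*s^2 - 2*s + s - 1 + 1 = -2*s^2 - s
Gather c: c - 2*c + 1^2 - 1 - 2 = -c - 2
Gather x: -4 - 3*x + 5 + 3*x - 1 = 0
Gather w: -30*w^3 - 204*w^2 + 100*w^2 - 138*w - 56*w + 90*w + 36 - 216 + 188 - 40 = -30*w^3 - 104*w^2 - 104*w - 32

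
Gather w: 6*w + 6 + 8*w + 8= 14*w + 14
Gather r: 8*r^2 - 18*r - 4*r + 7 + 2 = 8*r^2 - 22*r + 9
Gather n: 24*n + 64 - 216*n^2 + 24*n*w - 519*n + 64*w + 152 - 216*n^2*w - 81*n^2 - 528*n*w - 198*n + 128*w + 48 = n^2*(-216*w - 297) + n*(-504*w - 693) + 192*w + 264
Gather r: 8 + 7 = 15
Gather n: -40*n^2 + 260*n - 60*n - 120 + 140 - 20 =-40*n^2 + 200*n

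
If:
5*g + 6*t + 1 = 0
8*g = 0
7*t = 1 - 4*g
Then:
No Solution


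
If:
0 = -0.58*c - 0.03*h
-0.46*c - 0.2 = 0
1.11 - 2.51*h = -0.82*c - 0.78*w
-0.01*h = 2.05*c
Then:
No Solution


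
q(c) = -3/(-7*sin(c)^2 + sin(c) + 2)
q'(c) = -3*(14*sin(c)*cos(c) - cos(c))/(-7*sin(c)^2 + sin(c) + 2)^2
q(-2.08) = 0.71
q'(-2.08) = -1.09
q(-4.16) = 1.35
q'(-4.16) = 3.48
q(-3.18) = -1.48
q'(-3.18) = -0.34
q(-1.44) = 0.51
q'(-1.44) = 0.17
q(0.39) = -2.19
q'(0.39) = -6.41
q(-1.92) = 0.59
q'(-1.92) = -0.55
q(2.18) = 1.59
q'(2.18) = 5.05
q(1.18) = 0.98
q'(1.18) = -1.46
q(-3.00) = -1.74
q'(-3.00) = -2.99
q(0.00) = -1.50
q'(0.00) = 0.75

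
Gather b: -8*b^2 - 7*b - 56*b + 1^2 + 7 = -8*b^2 - 63*b + 8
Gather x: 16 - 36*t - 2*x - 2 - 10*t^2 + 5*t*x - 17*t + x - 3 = -10*t^2 - 53*t + x*(5*t - 1) + 11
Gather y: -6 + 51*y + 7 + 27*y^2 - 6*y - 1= 27*y^2 + 45*y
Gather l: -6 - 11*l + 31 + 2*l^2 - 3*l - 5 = 2*l^2 - 14*l + 20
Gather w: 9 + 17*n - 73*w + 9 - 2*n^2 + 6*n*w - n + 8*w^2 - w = -2*n^2 + 16*n + 8*w^2 + w*(6*n - 74) + 18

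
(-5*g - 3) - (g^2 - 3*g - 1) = -g^2 - 2*g - 2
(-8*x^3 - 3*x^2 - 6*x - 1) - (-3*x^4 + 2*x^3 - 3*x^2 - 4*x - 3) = 3*x^4 - 10*x^3 - 2*x + 2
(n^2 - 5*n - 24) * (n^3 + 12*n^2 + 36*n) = n^5 + 7*n^4 - 48*n^3 - 468*n^2 - 864*n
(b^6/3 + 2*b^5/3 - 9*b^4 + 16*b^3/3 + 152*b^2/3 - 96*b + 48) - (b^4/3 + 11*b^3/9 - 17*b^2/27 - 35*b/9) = b^6/3 + 2*b^5/3 - 28*b^4/3 + 37*b^3/9 + 1385*b^2/27 - 829*b/9 + 48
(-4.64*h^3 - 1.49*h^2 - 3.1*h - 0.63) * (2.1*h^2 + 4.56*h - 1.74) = -9.744*h^5 - 24.2874*h^4 - 5.2308*h^3 - 12.8664*h^2 + 2.5212*h + 1.0962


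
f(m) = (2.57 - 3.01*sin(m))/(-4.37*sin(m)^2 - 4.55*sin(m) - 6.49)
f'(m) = (2.57 - 3.01*sin(m))*(8.74*sin(m)*cos(m) + 4.55*cos(m))/(-4.37*sin(m)^2 - 4.55*sin(m) - 6.49)^2 - 3.01*cos(m)/(-4.37*sin(m)^2 - 4.55*sin(m) - 6.49)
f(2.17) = -0.01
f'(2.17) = -0.13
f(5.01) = -0.89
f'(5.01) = -0.02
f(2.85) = -0.21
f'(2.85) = -0.53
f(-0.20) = -0.55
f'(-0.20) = 0.78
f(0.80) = -0.03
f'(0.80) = 0.20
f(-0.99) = -0.89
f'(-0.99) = 0.05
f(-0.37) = -0.68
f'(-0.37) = 0.68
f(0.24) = -0.24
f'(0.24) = 0.57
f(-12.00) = -0.09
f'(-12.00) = 0.32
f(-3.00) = -0.50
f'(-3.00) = -0.78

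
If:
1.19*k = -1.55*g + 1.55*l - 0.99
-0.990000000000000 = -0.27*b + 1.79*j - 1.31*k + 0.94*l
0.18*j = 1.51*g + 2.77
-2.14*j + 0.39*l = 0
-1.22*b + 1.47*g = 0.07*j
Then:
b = -2.23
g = -1.86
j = -0.20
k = 0.14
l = -1.11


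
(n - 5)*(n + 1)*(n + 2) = n^3 - 2*n^2 - 13*n - 10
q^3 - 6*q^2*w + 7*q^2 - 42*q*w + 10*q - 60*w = (q + 2)*(q + 5)*(q - 6*w)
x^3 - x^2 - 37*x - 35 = (x - 7)*(x + 1)*(x + 5)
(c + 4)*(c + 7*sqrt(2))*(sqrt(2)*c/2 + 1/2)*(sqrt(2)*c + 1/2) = c^4 + 4*c^3 + 31*sqrt(2)*c^3/4 + 43*c^2/4 + 31*sqrt(2)*c^2 + 7*sqrt(2)*c/4 + 43*c + 7*sqrt(2)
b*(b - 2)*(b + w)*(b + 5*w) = b^4 + 6*b^3*w - 2*b^3 + 5*b^2*w^2 - 12*b^2*w - 10*b*w^2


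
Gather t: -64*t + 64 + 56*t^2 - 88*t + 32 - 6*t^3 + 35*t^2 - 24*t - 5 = -6*t^3 + 91*t^2 - 176*t + 91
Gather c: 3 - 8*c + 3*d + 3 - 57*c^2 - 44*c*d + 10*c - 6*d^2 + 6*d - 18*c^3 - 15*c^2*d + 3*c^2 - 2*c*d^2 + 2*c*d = -18*c^3 + c^2*(-15*d - 54) + c*(-2*d^2 - 42*d + 2) - 6*d^2 + 9*d + 6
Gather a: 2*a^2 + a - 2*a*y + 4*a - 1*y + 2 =2*a^2 + a*(5 - 2*y) - y + 2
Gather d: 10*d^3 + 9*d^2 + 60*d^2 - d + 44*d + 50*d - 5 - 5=10*d^3 + 69*d^2 + 93*d - 10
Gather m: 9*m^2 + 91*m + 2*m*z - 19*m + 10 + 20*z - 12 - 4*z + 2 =9*m^2 + m*(2*z + 72) + 16*z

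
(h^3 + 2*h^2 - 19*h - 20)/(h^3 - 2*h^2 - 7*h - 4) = (h + 5)/(h + 1)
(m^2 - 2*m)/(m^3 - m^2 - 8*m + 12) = m/(m^2 + m - 6)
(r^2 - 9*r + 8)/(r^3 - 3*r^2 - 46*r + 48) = 1/(r + 6)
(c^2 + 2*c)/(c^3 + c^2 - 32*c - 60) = c/(c^2 - c - 30)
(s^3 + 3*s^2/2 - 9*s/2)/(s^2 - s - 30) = s*(-2*s^2 - 3*s + 9)/(2*(-s^2 + s + 30))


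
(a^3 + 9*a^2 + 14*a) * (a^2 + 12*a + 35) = a^5 + 21*a^4 + 157*a^3 + 483*a^2 + 490*a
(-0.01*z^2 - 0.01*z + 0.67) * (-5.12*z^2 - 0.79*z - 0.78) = 0.0512*z^4 + 0.0591*z^3 - 3.4147*z^2 - 0.5215*z - 0.5226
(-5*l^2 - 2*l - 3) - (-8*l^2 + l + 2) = 3*l^2 - 3*l - 5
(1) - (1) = 0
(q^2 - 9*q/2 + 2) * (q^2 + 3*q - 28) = q^4 - 3*q^3/2 - 79*q^2/2 + 132*q - 56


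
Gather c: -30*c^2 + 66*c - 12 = -30*c^2 + 66*c - 12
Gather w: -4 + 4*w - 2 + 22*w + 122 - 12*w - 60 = 14*w + 56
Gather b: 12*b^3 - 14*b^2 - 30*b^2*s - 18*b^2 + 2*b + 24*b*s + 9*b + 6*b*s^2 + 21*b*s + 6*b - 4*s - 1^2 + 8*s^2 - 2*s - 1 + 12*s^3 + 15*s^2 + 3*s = 12*b^3 + b^2*(-30*s - 32) + b*(6*s^2 + 45*s + 17) + 12*s^3 + 23*s^2 - 3*s - 2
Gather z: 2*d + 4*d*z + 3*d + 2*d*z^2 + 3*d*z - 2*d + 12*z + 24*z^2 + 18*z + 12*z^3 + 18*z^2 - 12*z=3*d + 12*z^3 + z^2*(2*d + 42) + z*(7*d + 18)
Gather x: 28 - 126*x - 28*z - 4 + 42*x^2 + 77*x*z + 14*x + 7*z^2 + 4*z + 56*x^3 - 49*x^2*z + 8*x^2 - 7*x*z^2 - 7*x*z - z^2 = 56*x^3 + x^2*(50 - 49*z) + x*(-7*z^2 + 70*z - 112) + 6*z^2 - 24*z + 24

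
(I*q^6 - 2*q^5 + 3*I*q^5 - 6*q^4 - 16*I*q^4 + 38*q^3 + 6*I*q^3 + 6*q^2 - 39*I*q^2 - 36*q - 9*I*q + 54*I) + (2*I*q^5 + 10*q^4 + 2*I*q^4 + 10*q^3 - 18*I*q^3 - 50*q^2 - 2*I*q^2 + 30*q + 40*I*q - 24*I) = I*q^6 - 2*q^5 + 5*I*q^5 + 4*q^4 - 14*I*q^4 + 48*q^3 - 12*I*q^3 - 44*q^2 - 41*I*q^2 - 6*q + 31*I*q + 30*I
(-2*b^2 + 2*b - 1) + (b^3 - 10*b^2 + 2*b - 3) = b^3 - 12*b^2 + 4*b - 4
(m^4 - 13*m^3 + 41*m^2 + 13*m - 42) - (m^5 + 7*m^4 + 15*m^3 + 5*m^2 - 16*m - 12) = -m^5 - 6*m^4 - 28*m^3 + 36*m^2 + 29*m - 30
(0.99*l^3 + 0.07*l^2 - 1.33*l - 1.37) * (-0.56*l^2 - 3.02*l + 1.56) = -0.5544*l^5 - 3.029*l^4 + 2.0778*l^3 + 4.893*l^2 + 2.0626*l - 2.1372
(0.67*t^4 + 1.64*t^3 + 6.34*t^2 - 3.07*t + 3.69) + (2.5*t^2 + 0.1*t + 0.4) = 0.67*t^4 + 1.64*t^3 + 8.84*t^2 - 2.97*t + 4.09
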